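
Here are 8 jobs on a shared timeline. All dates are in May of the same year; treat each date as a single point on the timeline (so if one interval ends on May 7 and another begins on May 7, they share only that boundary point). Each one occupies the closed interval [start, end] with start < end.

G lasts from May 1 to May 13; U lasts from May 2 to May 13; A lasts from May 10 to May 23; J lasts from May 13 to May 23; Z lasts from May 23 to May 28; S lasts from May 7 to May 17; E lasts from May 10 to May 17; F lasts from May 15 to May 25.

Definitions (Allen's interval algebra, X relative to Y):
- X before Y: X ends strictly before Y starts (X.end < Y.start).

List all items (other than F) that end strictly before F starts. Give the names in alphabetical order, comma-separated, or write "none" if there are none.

Target F = [May 15, May 25].
A [May 10, May 23] → overlaps → no.
E [May 10, May 17] → overlaps → no.
G [May 1, May 13] → before → yes.
J [May 13, May 23] → overlaps → no.
S [May 7, May 17] → overlaps → no.
U [May 2, May 13] → before → yes.
Z [May 23, May 28] → overlapped-by → no.
Result: G, U.

G, U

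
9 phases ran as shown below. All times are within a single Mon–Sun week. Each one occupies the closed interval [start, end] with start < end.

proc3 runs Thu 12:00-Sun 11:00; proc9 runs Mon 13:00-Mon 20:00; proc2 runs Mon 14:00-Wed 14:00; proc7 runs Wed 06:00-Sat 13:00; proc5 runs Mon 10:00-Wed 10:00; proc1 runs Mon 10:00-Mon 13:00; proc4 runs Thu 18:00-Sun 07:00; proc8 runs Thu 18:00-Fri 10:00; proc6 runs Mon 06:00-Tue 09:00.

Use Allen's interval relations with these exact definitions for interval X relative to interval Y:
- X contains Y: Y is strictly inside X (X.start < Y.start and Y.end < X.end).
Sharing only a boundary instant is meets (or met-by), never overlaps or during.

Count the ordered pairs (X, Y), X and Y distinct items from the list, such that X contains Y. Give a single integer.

6

Checking all 72 ordered pairs for relation 'contains'; matching pairs in alphabetical order:
(proc3, proc4): proc3 contains proc4 ✓
(proc3, proc8): proc3 contains proc8 ✓
(proc5, proc9): proc5 contains proc9 ✓
(proc6, proc1): proc6 contains proc1 ✓
(proc6, proc9): proc6 contains proc9 ✓
(proc7, proc8): proc7 contains proc8 ✓
Count: 6.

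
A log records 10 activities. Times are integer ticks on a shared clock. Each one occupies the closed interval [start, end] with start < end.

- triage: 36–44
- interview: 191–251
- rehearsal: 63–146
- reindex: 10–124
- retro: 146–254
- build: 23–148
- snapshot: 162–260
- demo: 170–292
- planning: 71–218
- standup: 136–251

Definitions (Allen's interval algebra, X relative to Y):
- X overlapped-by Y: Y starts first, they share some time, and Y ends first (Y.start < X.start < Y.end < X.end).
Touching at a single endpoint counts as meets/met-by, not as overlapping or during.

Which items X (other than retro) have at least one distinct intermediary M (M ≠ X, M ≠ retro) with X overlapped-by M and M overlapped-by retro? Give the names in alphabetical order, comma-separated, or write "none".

Target retro = [146, 254].
Intermediaries M with M overlapped-by retro: demo, snapshot.
Via demo — items with X overlapped-by demo: none.
Via snapshot — items with X overlapped-by snapshot: demo.
Union: demo.

demo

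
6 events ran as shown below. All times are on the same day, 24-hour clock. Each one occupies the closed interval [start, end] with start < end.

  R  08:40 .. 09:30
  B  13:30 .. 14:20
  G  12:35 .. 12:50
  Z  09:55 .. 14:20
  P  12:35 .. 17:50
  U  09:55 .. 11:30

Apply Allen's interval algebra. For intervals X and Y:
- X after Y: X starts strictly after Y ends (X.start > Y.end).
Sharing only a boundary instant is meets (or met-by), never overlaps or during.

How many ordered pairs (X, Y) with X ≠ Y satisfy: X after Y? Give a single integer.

9

Checking all 30 ordered pairs for relation 'after'; matching pairs in alphabetical order:
(B, G): B after G ✓
(B, R): B after R ✓
(B, U): B after U ✓
(G, R): G after R ✓
(G, U): G after U ✓
(P, R): P after R ✓
(P, U): P after U ✓
(U, R): U after R ✓
(Z, R): Z after R ✓
Count: 9.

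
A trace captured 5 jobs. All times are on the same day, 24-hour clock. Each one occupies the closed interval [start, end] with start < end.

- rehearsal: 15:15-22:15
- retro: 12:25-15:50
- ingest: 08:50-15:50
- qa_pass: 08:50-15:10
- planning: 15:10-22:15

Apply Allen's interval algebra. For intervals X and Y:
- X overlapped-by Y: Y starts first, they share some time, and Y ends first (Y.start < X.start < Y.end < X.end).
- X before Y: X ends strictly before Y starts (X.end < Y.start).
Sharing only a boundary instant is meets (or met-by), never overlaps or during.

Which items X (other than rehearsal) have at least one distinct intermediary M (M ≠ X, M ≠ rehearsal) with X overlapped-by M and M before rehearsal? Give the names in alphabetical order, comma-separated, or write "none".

Target rehearsal = [15:15, 22:15].
Intermediaries M with M before rehearsal: qa_pass.
Via qa_pass — items with X overlapped-by qa_pass: retro.
Union: retro.

retro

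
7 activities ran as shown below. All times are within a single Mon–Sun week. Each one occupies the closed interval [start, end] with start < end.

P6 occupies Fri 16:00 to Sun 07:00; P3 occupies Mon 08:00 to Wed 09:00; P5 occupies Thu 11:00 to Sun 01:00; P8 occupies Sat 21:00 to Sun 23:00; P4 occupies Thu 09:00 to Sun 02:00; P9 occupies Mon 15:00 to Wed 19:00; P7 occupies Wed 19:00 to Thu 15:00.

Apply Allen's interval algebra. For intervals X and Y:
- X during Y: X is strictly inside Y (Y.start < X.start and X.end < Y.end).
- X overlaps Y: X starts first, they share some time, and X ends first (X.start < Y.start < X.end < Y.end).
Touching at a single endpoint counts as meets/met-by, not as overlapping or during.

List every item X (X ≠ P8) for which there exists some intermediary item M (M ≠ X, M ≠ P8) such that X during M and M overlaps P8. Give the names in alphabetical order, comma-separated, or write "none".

Target P8 = [Sat 21:00, Sun 23:00].
Intermediaries M with M overlaps P8: P4, P5, P6.
Via P4 — items with X during P4: P5.
Via P5 — items with X during P5: none.
Via P6 — items with X during P6: none.
Union: P5.

P5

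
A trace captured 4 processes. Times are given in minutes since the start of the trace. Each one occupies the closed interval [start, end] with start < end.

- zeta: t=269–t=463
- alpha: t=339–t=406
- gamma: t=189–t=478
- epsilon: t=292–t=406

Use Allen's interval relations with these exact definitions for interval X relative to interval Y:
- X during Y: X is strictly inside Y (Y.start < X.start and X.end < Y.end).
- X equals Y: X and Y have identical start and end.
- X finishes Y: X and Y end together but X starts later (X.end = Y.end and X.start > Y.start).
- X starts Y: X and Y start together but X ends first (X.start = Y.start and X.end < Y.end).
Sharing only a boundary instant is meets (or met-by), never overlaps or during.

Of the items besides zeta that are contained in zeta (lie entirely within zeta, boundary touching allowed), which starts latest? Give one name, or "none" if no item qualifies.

Target zeta = [t=269, t=463].
alpha [t=339, t=406] → during → candidate.
epsilon [t=292, t=406] → during → candidate.
gamma [t=189, t=478] → contains → excluded.
Among candidates, latest start is t=339 → alpha.

alpha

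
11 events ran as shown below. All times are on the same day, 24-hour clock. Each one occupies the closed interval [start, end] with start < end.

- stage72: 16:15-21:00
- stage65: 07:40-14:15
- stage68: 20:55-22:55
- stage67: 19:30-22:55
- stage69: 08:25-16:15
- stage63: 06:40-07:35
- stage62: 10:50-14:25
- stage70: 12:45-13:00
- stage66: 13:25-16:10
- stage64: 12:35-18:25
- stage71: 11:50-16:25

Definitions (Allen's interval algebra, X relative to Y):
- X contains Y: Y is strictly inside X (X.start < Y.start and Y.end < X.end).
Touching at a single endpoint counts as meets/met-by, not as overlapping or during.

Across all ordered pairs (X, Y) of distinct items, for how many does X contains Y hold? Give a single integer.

9

Checking all 110 ordered pairs for relation 'contains'; matching pairs in alphabetical order:
(stage62, stage70): stage62 contains stage70 ✓
(stage64, stage66): stage64 contains stage66 ✓
(stage64, stage70): stage64 contains stage70 ✓
(stage65, stage70): stage65 contains stage70 ✓
(stage69, stage62): stage69 contains stage62 ✓
(stage69, stage66): stage69 contains stage66 ✓
(stage69, stage70): stage69 contains stage70 ✓
(stage71, stage66): stage71 contains stage66 ✓
(stage71, stage70): stage71 contains stage70 ✓
Count: 9.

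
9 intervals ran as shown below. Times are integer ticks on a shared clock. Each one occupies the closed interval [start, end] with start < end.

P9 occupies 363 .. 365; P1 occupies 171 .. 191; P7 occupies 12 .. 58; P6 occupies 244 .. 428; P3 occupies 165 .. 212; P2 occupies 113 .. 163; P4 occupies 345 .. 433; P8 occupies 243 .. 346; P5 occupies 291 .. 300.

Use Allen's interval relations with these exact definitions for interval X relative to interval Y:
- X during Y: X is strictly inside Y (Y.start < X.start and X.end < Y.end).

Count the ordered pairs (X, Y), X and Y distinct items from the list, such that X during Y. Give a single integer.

Checking all 72 ordered pairs for relation 'during'; matching pairs in alphabetical order:
(P1, P3): P1 during P3 ✓
(P5, P6): P5 during P6 ✓
(P5, P8): P5 during P8 ✓
(P9, P4): P9 during P4 ✓
(P9, P6): P9 during P6 ✓
Count: 5.

5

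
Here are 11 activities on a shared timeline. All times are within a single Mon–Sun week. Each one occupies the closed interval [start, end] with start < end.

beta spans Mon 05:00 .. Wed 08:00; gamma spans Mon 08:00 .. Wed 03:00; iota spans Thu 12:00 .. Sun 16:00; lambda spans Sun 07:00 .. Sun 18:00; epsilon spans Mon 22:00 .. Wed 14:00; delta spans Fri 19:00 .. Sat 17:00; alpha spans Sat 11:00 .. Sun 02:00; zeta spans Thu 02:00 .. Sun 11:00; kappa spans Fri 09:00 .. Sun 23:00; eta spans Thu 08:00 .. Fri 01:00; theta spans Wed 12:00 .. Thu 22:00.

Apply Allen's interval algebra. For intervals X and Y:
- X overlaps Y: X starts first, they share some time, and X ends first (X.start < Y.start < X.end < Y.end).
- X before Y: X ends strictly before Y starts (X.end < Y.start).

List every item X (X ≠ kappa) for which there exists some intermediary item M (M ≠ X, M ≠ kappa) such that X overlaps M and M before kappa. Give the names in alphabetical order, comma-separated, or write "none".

Target kappa = [Fri 09:00, Sun 23:00].
Intermediaries M with M before kappa: beta, epsilon, eta, gamma, theta.
Via beta — items with X overlaps beta: none.
Via epsilon — items with X overlaps epsilon: beta, gamma.
Via eta — items with X overlaps eta: theta.
Via gamma — items with X overlaps gamma: none.
Via theta — items with X overlaps theta: epsilon.
Union: beta, epsilon, gamma, theta.

beta, epsilon, gamma, theta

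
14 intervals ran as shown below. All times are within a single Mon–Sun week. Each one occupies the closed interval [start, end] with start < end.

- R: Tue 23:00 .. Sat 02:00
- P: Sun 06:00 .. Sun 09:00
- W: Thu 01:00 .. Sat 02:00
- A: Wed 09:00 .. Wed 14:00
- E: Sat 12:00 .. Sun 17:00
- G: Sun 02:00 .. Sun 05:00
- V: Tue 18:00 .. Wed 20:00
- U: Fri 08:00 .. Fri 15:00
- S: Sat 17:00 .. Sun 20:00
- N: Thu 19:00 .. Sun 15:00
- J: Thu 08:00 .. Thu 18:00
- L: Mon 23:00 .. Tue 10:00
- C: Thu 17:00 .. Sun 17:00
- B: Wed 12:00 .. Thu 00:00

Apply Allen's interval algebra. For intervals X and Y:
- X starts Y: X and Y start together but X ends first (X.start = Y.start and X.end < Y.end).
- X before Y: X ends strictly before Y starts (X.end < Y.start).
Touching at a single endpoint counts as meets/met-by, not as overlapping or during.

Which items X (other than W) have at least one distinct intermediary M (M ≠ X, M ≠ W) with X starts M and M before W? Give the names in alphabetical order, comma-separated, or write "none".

Target W = [Thu 01:00, Sat 02:00].
Intermediaries M with M before W: A, B, L, V.
Via A — items with X starts A: none.
Via B — items with X starts B: none.
Via L — items with X starts L: none.
Via V — items with X starts V: none.
Union: none.

none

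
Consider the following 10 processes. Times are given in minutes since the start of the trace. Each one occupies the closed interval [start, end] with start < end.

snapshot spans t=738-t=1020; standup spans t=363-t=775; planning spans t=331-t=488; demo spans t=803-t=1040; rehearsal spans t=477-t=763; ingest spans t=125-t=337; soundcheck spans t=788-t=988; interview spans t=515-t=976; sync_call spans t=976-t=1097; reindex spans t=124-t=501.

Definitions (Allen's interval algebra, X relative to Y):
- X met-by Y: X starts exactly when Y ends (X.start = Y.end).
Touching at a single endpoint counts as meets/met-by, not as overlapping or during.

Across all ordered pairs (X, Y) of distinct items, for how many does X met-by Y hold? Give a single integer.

1

Checking all 90 ordered pairs for relation 'met-by'; matching pairs in alphabetical order:
(sync_call, interview): sync_call met-by interview ✓
Count: 1.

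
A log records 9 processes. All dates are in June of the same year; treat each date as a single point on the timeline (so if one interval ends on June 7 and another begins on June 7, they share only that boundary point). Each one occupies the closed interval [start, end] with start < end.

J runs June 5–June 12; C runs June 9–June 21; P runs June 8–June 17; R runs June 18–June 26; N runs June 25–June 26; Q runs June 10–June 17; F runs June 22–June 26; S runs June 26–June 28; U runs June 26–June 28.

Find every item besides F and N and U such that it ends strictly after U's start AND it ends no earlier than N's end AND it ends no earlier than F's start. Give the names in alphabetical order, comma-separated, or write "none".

S

Conditions: its end is strictly after U's start (X.end > June 26) AND its end is no earlier than N's end (X.end >= June 26) AND its end is no earlier than F's start (X.end >= June 22).
C: end June 21 > June 26? ✗; end June 21 >= June 26? ✗; end June 21 >= June 22? ✗ → no.
J: end June 12 > June 26? ✗; end June 12 >= June 26? ✗; end June 12 >= June 22? ✗ → no.
P: end June 17 > June 26? ✗; end June 17 >= June 26? ✗; end June 17 >= June 22? ✗ → no.
Q: end June 17 > June 26? ✗; end June 17 >= June 26? ✗; end June 17 >= June 22? ✗ → no.
R: end June 26 > June 26? ✗; end June 26 >= June 26? ✓; end June 26 >= June 22? ✓ → no.
S: end June 28 > June 26? ✓; end June 28 >= June 26? ✓; end June 28 >= June 22? ✓ → yes.
Result: S.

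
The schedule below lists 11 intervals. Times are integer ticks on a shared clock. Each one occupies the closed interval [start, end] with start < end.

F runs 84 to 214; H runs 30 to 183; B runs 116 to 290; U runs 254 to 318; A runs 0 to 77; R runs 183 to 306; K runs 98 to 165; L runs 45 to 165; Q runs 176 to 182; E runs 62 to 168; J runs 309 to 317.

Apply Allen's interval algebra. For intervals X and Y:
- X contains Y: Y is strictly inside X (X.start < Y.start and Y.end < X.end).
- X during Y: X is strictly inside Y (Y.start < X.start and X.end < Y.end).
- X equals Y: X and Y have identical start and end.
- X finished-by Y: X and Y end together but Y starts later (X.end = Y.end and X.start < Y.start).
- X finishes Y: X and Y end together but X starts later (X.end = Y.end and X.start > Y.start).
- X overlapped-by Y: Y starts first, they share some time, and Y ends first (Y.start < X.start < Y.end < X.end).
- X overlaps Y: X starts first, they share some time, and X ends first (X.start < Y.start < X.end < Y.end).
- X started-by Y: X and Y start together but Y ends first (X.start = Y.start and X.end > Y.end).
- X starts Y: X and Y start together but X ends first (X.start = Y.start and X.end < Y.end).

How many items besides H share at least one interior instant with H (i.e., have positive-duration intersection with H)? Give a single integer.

7

Target H = [30, 183].
A [0, 77] → overlaps → counts.
B [116, 290] → overlapped-by → counts.
E [62, 168] → during → counts.
F [84, 214] → overlapped-by → counts.
J [309, 317] → after → no.
K [98, 165] → during → counts.
L [45, 165] → during → counts.
Q [176, 182] → during → counts.
R [183, 306] → met-by → no.
U [254, 318] → after → no.
Total: 7.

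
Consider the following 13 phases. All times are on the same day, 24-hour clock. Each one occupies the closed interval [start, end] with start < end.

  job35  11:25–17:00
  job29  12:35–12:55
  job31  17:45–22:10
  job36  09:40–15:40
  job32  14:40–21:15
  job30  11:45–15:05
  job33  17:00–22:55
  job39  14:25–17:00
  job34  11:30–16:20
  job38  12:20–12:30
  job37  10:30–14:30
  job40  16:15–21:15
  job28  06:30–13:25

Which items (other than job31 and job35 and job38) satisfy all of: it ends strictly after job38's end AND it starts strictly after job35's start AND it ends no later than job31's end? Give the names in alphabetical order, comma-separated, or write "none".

Conditions: its end is strictly after job38's end (X.end > 12:30) AND its start is strictly after job35's start (X.start > 11:25) AND its end is no later than job31's end (X.end <= 22:10).
job28: end 13:25 > 12:30? ✓; start 06:30 > 11:25? ✗; end 13:25 <= 22:10? ✓ → no.
job29: end 12:55 > 12:30? ✓; start 12:35 > 11:25? ✓; end 12:55 <= 22:10? ✓ → yes.
job30: end 15:05 > 12:30? ✓; start 11:45 > 11:25? ✓; end 15:05 <= 22:10? ✓ → yes.
job32: end 21:15 > 12:30? ✓; start 14:40 > 11:25? ✓; end 21:15 <= 22:10? ✓ → yes.
job33: end 22:55 > 12:30? ✓; start 17:00 > 11:25? ✓; end 22:55 <= 22:10? ✗ → no.
job34: end 16:20 > 12:30? ✓; start 11:30 > 11:25? ✓; end 16:20 <= 22:10? ✓ → yes.
job36: end 15:40 > 12:30? ✓; start 09:40 > 11:25? ✗; end 15:40 <= 22:10? ✓ → no.
job37: end 14:30 > 12:30? ✓; start 10:30 > 11:25? ✗; end 14:30 <= 22:10? ✓ → no.
job39: end 17:00 > 12:30? ✓; start 14:25 > 11:25? ✓; end 17:00 <= 22:10? ✓ → yes.
job40: end 21:15 > 12:30? ✓; start 16:15 > 11:25? ✓; end 21:15 <= 22:10? ✓ → yes.
Result: job29, job30, job32, job34, job39, job40.

job29, job30, job32, job34, job39, job40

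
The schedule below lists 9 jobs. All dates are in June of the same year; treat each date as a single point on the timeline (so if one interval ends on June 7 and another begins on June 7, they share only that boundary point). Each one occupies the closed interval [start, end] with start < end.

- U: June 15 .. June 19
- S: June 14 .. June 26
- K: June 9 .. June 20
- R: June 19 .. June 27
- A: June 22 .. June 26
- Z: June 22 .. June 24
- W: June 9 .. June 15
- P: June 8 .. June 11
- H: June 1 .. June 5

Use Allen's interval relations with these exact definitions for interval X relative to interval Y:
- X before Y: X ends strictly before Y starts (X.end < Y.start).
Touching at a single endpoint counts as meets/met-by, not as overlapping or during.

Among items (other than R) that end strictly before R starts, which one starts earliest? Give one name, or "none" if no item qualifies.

H

Target R = [June 19, June 27].
A [June 22, June 26] → during → excluded.
H [June 1, June 5] → before → candidate.
K [June 9, June 20] → overlaps → excluded.
P [June 8, June 11] → before → candidate.
S [June 14, June 26] → overlaps → excluded.
U [June 15, June 19] → meets → excluded.
W [June 9, June 15] → before → candidate.
Z [June 22, June 24] → during → excluded.
Among candidates, earliest start is June 1 → H.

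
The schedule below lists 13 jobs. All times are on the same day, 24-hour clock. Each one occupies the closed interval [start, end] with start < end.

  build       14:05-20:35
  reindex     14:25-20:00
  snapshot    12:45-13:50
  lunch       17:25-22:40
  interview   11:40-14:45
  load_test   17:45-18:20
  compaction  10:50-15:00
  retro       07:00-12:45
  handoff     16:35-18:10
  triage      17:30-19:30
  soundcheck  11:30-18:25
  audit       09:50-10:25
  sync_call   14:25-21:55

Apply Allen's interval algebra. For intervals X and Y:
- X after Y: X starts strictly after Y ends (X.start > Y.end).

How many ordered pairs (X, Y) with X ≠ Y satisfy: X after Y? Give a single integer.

33

Checking all 156 ordered pairs for relation 'after'; matching pairs in alphabetical order:
(build, audit): build after audit ✓
(build, retro): build after retro ✓
(build, snapshot): build after snapshot ✓
(compaction, audit): compaction after audit ✓
(handoff, audit): handoff after audit ✓
(handoff, compaction): handoff after compaction ✓
(handoff, interview): handoff after interview ✓
(handoff, retro): handoff after retro ✓
(handoff, snapshot): handoff after snapshot ✓
(interview, audit): interview after audit ✓
(load_test, audit): load_test after audit ✓
(load_test, compaction): load_test after compaction ✓
(load_test, interview): load_test after interview ✓
(load_test, retro): load_test after retro ✓
(load_test, snapshot): load_test after snapshot ✓
(lunch, audit): lunch after audit ✓
(lunch, compaction): lunch after compaction ✓
(lunch, interview): lunch after interview ✓
(lunch, retro): lunch after retro ✓
(lunch, snapshot): lunch after snapshot ✓
(reindex, audit): reindex after audit ✓
(reindex, retro): reindex after retro ✓
(reindex, snapshot): reindex after snapshot ✓
(snapshot, audit): snapshot after audit ✓
... plus 9 further pairs not listed.
Count: 33.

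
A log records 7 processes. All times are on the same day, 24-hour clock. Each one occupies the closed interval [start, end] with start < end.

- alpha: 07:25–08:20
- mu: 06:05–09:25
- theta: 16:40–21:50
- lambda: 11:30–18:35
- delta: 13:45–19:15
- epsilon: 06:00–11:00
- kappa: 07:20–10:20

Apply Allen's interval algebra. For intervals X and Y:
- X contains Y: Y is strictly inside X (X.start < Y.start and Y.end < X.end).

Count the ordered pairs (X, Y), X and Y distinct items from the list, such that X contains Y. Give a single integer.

Checking all 42 ordered pairs for relation 'contains'; matching pairs in alphabetical order:
(epsilon, alpha): epsilon contains alpha ✓
(epsilon, kappa): epsilon contains kappa ✓
(epsilon, mu): epsilon contains mu ✓
(kappa, alpha): kappa contains alpha ✓
(mu, alpha): mu contains alpha ✓
Count: 5.

5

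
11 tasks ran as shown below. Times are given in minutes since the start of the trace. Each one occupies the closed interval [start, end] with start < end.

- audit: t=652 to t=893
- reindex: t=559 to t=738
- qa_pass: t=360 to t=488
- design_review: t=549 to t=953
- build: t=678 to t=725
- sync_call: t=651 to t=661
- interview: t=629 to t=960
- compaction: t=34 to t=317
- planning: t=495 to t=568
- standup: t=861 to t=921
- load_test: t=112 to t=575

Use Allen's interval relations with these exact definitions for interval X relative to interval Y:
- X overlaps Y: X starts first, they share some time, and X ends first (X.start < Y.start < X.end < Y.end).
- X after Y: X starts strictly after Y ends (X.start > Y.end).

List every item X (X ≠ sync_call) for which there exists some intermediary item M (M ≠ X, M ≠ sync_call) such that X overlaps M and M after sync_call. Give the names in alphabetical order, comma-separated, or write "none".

Target sync_call = [t=651, t=661].
Intermediaries M with M after sync_call: build, standup.
Via build — items with X overlaps build: none.
Via standup — items with X overlaps standup: audit.
Union: audit.

audit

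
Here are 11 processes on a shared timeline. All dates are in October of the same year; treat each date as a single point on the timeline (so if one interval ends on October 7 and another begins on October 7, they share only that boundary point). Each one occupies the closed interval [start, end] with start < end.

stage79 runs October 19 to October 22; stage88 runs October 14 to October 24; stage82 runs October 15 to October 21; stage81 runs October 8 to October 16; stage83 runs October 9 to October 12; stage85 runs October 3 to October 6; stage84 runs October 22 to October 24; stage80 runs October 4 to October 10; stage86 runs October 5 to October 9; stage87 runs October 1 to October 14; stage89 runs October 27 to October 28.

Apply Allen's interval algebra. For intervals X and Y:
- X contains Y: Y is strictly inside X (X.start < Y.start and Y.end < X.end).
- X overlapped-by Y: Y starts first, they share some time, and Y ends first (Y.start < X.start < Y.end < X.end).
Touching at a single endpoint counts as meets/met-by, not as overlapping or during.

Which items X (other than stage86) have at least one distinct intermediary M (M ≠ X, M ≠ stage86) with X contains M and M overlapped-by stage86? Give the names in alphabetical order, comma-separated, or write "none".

none

Target stage86 = [October 5, October 9].
Intermediaries M with M overlapped-by stage86: stage81.
Via stage81 — items with X contains stage81: none.
Union: none.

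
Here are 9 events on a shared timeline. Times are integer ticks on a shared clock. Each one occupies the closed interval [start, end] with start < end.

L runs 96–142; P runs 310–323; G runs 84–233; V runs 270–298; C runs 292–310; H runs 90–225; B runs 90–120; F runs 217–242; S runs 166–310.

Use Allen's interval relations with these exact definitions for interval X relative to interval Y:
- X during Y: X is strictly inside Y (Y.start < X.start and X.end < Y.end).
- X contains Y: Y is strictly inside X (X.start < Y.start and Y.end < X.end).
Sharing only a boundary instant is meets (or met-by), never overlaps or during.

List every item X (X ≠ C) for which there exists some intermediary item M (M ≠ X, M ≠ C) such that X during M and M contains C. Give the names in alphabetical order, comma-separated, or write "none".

Target C = [292, 310].
Intermediaries M with M contains C: none.
Union: none.

none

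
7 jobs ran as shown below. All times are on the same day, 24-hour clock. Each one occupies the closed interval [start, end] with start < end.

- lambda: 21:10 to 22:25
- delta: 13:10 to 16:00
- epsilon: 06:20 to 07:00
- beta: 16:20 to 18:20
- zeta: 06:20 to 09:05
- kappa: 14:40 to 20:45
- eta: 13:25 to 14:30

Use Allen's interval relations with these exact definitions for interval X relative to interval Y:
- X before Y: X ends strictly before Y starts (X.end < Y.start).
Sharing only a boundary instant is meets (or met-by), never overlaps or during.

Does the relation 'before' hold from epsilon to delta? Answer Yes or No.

Yes

epsilon = [06:20, 07:00], delta = [13:10, 16:00].
Actual relation of epsilon to delta: before.
Asked whether 'before' holds → Yes.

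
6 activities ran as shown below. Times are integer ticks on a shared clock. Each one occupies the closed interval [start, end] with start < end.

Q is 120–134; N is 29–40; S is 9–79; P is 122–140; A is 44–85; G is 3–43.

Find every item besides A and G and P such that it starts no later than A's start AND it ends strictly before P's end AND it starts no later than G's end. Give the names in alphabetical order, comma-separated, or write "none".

N, S

Conditions: its start is no later than A's start (X.start <= 44) AND its end is strictly before P's end (X.end < 140) AND its start is no later than G's end (X.start <= 43).
N: start 29 <= 44? ✓; end 40 < 140? ✓; start 29 <= 43? ✓ → yes.
Q: start 120 <= 44? ✗; end 134 < 140? ✓; start 120 <= 43? ✗ → no.
S: start 9 <= 44? ✓; end 79 < 140? ✓; start 9 <= 43? ✓ → yes.
Result: N, S.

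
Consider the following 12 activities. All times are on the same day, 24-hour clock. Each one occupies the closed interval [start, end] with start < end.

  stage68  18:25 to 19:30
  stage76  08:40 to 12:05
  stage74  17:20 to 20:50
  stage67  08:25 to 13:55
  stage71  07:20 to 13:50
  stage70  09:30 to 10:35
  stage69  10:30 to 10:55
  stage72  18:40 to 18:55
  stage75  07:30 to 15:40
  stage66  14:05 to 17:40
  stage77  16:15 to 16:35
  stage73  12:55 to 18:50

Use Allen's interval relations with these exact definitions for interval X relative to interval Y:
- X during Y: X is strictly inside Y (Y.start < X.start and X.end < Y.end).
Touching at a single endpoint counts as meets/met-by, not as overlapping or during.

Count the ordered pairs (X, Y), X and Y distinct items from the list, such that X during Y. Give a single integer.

18

Checking all 132 ordered pairs for relation 'during'; matching pairs in alphabetical order:
(stage66, stage73): stage66 during stage73 ✓
(stage67, stage75): stage67 during stage75 ✓
(stage68, stage74): stage68 during stage74 ✓
(stage69, stage67): stage69 during stage67 ✓
(stage69, stage71): stage69 during stage71 ✓
(stage69, stage75): stage69 during stage75 ✓
(stage69, stage76): stage69 during stage76 ✓
(stage70, stage67): stage70 during stage67 ✓
(stage70, stage71): stage70 during stage71 ✓
(stage70, stage75): stage70 during stage75 ✓
(stage70, stage76): stage70 during stage76 ✓
(stage72, stage68): stage72 during stage68 ✓
(stage72, stage74): stage72 during stage74 ✓
(stage76, stage67): stage76 during stage67 ✓
(stage76, stage71): stage76 during stage71 ✓
(stage76, stage75): stage76 during stage75 ✓
(stage77, stage66): stage77 during stage66 ✓
(stage77, stage73): stage77 during stage73 ✓
Count: 18.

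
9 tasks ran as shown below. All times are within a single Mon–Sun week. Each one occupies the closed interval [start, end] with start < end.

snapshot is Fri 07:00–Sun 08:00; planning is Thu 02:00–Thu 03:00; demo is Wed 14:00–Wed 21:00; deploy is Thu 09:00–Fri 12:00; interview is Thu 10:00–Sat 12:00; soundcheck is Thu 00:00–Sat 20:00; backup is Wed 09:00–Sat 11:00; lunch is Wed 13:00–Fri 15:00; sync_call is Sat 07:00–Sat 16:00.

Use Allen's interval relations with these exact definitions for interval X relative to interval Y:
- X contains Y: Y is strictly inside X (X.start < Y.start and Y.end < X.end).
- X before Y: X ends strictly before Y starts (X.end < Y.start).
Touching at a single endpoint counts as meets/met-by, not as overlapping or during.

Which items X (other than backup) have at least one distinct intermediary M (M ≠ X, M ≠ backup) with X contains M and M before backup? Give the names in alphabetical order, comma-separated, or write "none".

Target backup = [Wed 09:00, Sat 11:00].
Intermediaries M with M before backup: none.
Union: none.

none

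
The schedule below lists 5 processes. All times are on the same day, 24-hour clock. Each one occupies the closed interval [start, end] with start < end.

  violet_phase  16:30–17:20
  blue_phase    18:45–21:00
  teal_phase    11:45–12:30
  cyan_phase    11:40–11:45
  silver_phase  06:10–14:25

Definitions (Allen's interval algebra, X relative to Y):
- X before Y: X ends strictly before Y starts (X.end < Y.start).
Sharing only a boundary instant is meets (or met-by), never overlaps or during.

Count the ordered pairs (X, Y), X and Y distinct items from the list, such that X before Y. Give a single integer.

7

Checking all 20 ordered pairs for relation 'before'; matching pairs in alphabetical order:
(cyan_phase, blue_phase): cyan_phase before blue_phase ✓
(cyan_phase, violet_phase): cyan_phase before violet_phase ✓
(silver_phase, blue_phase): silver_phase before blue_phase ✓
(silver_phase, violet_phase): silver_phase before violet_phase ✓
(teal_phase, blue_phase): teal_phase before blue_phase ✓
(teal_phase, violet_phase): teal_phase before violet_phase ✓
(violet_phase, blue_phase): violet_phase before blue_phase ✓
Count: 7.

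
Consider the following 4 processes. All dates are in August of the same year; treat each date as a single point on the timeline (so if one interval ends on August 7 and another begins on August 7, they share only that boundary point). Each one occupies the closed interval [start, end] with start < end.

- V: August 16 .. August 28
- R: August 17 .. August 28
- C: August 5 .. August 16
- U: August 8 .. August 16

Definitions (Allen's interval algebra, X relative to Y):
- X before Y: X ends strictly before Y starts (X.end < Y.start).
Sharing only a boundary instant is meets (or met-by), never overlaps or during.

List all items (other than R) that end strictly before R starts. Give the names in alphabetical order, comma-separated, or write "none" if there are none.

Target R = [August 17, August 28].
C [August 5, August 16] → before → yes.
U [August 8, August 16] → before → yes.
V [August 16, August 28] → finished-by → no.
Result: C, U.

C, U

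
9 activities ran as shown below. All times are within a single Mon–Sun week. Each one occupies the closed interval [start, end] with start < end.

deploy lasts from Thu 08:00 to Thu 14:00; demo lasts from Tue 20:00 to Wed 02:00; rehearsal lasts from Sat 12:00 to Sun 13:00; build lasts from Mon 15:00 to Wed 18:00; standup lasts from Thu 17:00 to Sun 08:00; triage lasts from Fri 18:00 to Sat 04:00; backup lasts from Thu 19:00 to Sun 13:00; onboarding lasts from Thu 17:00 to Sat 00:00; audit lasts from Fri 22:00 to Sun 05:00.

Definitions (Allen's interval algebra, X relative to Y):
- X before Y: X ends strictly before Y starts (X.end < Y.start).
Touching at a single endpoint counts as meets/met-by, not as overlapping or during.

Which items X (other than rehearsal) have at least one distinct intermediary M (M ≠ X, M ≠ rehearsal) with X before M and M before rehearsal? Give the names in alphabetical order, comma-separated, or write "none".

build, demo, deploy

Target rehearsal = [Sat 12:00, Sun 13:00].
Intermediaries M with M before rehearsal: build, demo, deploy, onboarding, triage.
Via build — items with X before build: none.
Via demo — items with X before demo: none.
Via deploy — items with X before deploy: build, demo.
Via onboarding — items with X before onboarding: build, demo, deploy.
Via triage — items with X before triage: build, demo, deploy.
Union: build, demo, deploy.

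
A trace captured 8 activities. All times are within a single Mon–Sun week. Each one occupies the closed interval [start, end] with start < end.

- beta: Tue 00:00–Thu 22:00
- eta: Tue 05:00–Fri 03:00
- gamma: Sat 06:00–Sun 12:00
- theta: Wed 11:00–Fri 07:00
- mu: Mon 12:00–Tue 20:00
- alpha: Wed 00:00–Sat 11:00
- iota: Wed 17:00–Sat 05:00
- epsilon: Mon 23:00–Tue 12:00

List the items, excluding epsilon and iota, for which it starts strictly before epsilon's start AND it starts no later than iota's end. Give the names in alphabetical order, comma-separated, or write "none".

Conditions: its start is strictly before epsilon's start (X.start < Mon 23:00) AND its start is no later than iota's end (X.start <= Sat 05:00).
alpha: start Wed 00:00 < Mon 23:00? ✗; start Wed 00:00 <= Sat 05:00? ✓ → no.
beta: start Tue 00:00 < Mon 23:00? ✗; start Tue 00:00 <= Sat 05:00? ✓ → no.
eta: start Tue 05:00 < Mon 23:00? ✗; start Tue 05:00 <= Sat 05:00? ✓ → no.
gamma: start Sat 06:00 < Mon 23:00? ✗; start Sat 06:00 <= Sat 05:00? ✗ → no.
mu: start Mon 12:00 < Mon 23:00? ✓; start Mon 12:00 <= Sat 05:00? ✓ → yes.
theta: start Wed 11:00 < Mon 23:00? ✗; start Wed 11:00 <= Sat 05:00? ✓ → no.
Result: mu.

mu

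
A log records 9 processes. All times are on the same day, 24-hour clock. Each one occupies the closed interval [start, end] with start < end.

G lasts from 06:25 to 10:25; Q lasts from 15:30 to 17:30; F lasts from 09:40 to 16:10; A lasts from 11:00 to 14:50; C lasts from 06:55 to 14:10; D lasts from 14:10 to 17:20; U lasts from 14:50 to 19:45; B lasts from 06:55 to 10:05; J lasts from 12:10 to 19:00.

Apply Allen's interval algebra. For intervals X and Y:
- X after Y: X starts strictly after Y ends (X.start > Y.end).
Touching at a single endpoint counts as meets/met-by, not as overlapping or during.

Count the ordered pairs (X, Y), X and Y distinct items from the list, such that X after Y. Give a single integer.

Checking all 72 ordered pairs for relation 'after'; matching pairs in alphabetical order:
(A, B): A after B ✓
(A, G): A after G ✓
(D, B): D after B ✓
(D, G): D after G ✓
(J, B): J after B ✓
(J, G): J after G ✓
(Q, A): Q after A ✓
(Q, B): Q after B ✓
(Q, C): Q after C ✓
(Q, G): Q after G ✓
(U, B): U after B ✓
(U, C): U after C ✓
(U, G): U after G ✓
Count: 13.

13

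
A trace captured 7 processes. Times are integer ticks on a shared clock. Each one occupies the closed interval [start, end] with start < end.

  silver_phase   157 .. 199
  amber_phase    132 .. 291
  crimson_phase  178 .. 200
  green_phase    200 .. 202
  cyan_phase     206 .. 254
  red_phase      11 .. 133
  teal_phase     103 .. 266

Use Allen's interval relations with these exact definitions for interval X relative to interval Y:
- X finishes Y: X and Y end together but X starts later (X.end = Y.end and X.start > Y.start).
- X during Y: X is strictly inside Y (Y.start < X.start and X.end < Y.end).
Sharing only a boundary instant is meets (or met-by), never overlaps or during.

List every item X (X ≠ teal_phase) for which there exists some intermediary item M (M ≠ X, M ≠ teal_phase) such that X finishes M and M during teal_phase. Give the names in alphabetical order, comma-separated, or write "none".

none

Target teal_phase = [103, 266].
Intermediaries M with M during teal_phase: crimson_phase, cyan_phase, green_phase, silver_phase.
Via crimson_phase — items with X finishes crimson_phase: none.
Via cyan_phase — items with X finishes cyan_phase: none.
Via green_phase — items with X finishes green_phase: none.
Via silver_phase — items with X finishes silver_phase: none.
Union: none.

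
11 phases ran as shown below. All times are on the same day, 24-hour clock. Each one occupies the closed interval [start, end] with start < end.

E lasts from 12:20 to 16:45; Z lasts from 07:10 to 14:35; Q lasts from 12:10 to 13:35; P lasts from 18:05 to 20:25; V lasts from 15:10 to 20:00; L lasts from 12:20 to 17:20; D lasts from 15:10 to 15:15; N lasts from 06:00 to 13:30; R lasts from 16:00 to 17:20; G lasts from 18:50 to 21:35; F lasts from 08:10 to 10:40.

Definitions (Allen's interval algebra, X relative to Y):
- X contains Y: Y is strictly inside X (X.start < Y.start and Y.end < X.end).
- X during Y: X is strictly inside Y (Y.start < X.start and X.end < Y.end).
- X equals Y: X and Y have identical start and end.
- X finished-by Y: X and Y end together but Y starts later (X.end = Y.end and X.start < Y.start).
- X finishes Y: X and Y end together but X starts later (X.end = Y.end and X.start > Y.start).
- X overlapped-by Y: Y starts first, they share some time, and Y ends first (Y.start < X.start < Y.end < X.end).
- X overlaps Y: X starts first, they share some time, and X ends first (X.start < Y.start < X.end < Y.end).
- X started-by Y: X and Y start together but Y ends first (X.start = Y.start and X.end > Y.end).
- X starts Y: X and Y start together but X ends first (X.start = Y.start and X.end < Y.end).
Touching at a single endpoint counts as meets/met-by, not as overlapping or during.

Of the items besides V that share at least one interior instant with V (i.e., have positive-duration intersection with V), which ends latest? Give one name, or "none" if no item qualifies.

G

Target V = [15:10, 20:00].
D [15:10, 15:15] → starts → candidate.
E [12:20, 16:45] → overlaps → candidate.
F [08:10, 10:40] → before → excluded.
G [18:50, 21:35] → overlapped-by → candidate.
L [12:20, 17:20] → overlaps → candidate.
N [06:00, 13:30] → before → excluded.
P [18:05, 20:25] → overlapped-by → candidate.
Q [12:10, 13:35] → before → excluded.
R [16:00, 17:20] → during → candidate.
Z [07:10, 14:35] → before → excluded.
Among candidates, latest end is 21:35 → G.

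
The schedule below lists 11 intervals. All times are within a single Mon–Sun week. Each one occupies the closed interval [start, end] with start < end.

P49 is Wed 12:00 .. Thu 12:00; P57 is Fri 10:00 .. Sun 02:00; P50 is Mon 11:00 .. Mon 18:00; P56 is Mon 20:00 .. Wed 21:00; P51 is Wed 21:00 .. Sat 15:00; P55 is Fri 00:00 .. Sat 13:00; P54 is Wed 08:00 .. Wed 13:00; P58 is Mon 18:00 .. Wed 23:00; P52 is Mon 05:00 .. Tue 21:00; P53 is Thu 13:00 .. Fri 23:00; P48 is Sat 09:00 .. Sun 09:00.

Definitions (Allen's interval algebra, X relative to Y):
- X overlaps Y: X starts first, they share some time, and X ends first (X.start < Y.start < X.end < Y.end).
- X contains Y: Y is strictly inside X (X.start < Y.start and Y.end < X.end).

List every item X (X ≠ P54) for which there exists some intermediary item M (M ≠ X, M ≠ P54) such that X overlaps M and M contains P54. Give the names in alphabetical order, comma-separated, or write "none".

Target P54 = [Wed 08:00, Wed 13:00].
Intermediaries M with M contains P54: P56, P58.
Via P56 — items with X overlaps P56: P52.
Via P58 — items with X overlaps P58: P52.
Union: P52.

P52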